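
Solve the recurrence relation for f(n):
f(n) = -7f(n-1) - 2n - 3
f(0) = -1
First-order linear with linear forcing.
Homogeneous solution: f_h(n) = A·(-7)^n.
Try particular f_p(n) = pn + q. Substituting:
  pn + q = -7(p(n-1) + q) - 2n - 3.
Matching the n-coefficient: p = -7p - 2 ⇒ p = - \frac{1}{4}.
Matching constants: q = 7p - 7q - 3 ⇒ q = - \frac{19}{32}.
General: f(n) = A·(-7)^n - \frac{n}{4} - \frac{19}{32}.
Apply f(0) = -1: A - \frac{19}{32} = -1 ⇒ A = - \frac{13}{32}.
So f(n) = - \frac{13 \left(-7\right)^{n}}{32} - \frac{n}{4} - \frac{19}{32}.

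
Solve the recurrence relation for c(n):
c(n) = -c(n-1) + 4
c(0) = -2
First-order linear non-homogeneous.
Homogeneous solution: c_h(n) = A·(-1)^n.
Try constant particular solution c_p = K: K = -K + 4 ⇒ K = 2.
General: c(n) = A·(-1)^n + 2.
Apply c(0) = -2: A + 2 = -2 ⇒ A = -4.
So c(n) = 2 - 4 \left(-1\right)^{n}.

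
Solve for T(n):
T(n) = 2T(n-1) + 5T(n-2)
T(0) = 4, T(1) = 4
Characteristic equation: x² - 2x - 5 = 0.
Discriminant Δ = (2)² + 4·(5) = 24.
Roots r₁,₂ = (2 ± √24)/2, so r₁ = 1 + \sqrt{6}, r₂ = 1 - \sqrt{6}.
General solution: T(n) = A·r₁^n + B·r₂^n.
From the initial conditions, A + B = 4 and r₁A + r₂B = 4.
Since r₁ - r₂ = √24: A = (4 - (4)r₂)/√24 = 2, and B = 4 - A = 2.
So T(n) = \left(2\right)\left(1 + \sqrt{6}\right)^n + \left(2\right)\left(1 - \sqrt{6}\right)^n.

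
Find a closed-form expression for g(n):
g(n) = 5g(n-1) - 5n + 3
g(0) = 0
First-order linear with linear forcing.
Homogeneous solution: g_h(n) = A·(5)^n.
Try particular g_p(n) = pn + q. Substituting:
  pn + q = 5(p(n-1) + q) - 5n + 3.
Matching the n-coefficient: p = 5p - 5 ⇒ p = \frac{5}{4}.
Matching constants: q = -5p + 5q + 3 ⇒ q = \frac{13}{16}.
General: g(n) = A·(5)^n + \frac{5 n}{4} + \frac{13}{16}.
Apply g(0) = 0: A + \frac{13}{16} = 0 ⇒ A = - \frac{13}{16}.
So g(n) = - \frac{13 \cdot 5^{n}}{16} + \frac{5 n}{4} + \frac{13}{16}.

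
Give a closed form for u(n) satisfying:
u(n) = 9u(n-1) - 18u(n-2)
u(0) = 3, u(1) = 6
Characteristic equation: x² - 9x + 18 = 0, which factors as (x - (6))(x - (3)) = 0.
Roots r₁ = 6, r₂ = 3 (distinct).
General solution: u(n) = A·(6)^n + B·(3)^n.
From u(0) = 3: A + B = 3.
From u(1) = 6: 6A + 3B = 6.
Solving: A = -1, B = 4.
So u(n) = 4 \cdot 3^{n} - 6^{n}.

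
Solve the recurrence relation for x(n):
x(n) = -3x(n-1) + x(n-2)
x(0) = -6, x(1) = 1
Characteristic equation: x² + 3x - 1 = 0.
Discriminant Δ = (-3)² + 4·(1) = 13.
Roots r₁,₂ = (-3 ± √13)/2, so r₁ = - \frac{3}{2} + \frac{\sqrt{13}}{2}, r₂ = - \frac{\sqrt{13}}{2} - \frac{3}{2}.
General solution: x(n) = A·r₁^n + B·r₂^n.
From the initial conditions, A + B = -6 and r₁A + r₂B = 1.
Since r₁ - r₂ = √13: A = (1 - (-6)r₂)/√13 = -3 - \frac{8 \sqrt{13}}{13}, and B = -6 - A = -3 + \frac{8 \sqrt{13}}{13}.
So x(n) = \left(-3 - \frac{8 \sqrt{13}}{13}\right)\left(- \frac{3}{2} + \frac{\sqrt{13}}{2}\right)^n + \left(-3 + \frac{8 \sqrt{13}}{13}\right)\left(- \frac{\sqrt{13}}{2} - \frac{3}{2}\right)^n.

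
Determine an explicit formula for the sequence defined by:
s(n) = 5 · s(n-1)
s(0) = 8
Pure geometric recurrence with ratio 5.
By induction s(n) = s(0) · (5)^n = 8 \cdot 5^{n}.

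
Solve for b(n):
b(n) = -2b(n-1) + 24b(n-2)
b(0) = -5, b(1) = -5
Characteristic equation: x² + 2x - 24 = 0, which factors as (x - (-6))(x - (4)) = 0.
Roots r₁ = -6, r₂ = 4 (distinct).
General solution: b(n) = A·(-6)^n + B·(4)^n.
From b(0) = -5: A + B = -5.
From b(1) = -5: -6A + 4B = -5.
Solving: A = - \frac{3}{2}, B = - \frac{7}{2}.
So b(n) = - \frac{3 \left(-6\right)^{n}}{2} - \frac{7 \cdot 4^{n}}{2}.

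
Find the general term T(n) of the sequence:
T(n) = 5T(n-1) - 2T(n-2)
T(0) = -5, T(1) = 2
Characteristic equation: x² - 5x + 2 = 0.
Discriminant Δ = (5)² + 4·(-2) = 17.
Roots r₁,₂ = (5 ± √17)/2, so r₁ = \frac{\sqrt{17}}{2} + \frac{5}{2}, r₂ = \frac{5}{2} - \frac{\sqrt{17}}{2}.
General solution: T(n) = A·r₁^n + B·r₂^n.
From the initial conditions, A + B = -5 and r₁A + r₂B = 2.
Since r₁ - r₂ = √17: A = (2 - (-5)r₂)/√17 = - \frac{5}{2} + \frac{29 \sqrt{17}}{34}, and B = -5 - A = - \frac{29 \sqrt{17}}{34} - \frac{5}{2}.
So T(n) = \left(- \frac{5}{2} + \frac{29 \sqrt{17}}{34}\right)\left(\frac{\sqrt{17}}{2} + \frac{5}{2}\right)^n + \left(- \frac{29 \sqrt{17}}{34} - \frac{5}{2}\right)\left(\frac{5}{2} - \frac{\sqrt{17}}{2}\right)^n.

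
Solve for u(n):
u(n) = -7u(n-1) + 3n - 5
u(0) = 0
First-order linear with linear forcing.
Homogeneous solution: u_h(n) = A·(-7)^n.
Try particular u_p(n) = pn + q. Substituting:
  pn + q = -7(p(n-1) + q) + 3n - 5.
Matching the n-coefficient: p = -7p + 3 ⇒ p = \frac{3}{8}.
Matching constants: q = 7p - 7q - 5 ⇒ q = - \frac{19}{64}.
General: u(n) = A·(-7)^n + \frac{3 n}{8} - \frac{19}{64}.
Apply u(0) = 0: A - \frac{19}{64} = 0 ⇒ A = \frac{19}{64}.
So u(n) = \frac{19 \left(-7\right)^{n}}{64} + \frac{3 n}{8} - \frac{19}{64}.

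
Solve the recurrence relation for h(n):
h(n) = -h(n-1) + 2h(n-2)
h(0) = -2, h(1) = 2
Characteristic equation: x² + x - 2 = 0, which factors as (x - (-2))(x - (1)) = 0.
Roots r₁ = -2, r₂ = 1 (distinct).
General solution: h(n) = A·(-2)^n + B·(1)^n.
From h(0) = -2: A + B = -2.
From h(1) = 2: -2A + B = 2.
Solving: A = - \frac{4}{3}, B = - \frac{2}{3}.
So h(n) = - \frac{4 \left(-2\right)^{n}}{3} - \frac{2}{3}.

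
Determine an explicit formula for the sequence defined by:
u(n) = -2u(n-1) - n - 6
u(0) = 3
First-order linear with linear forcing.
Homogeneous solution: u_h(n) = A·(-2)^n.
Try particular u_p(n) = pn + q. Substituting:
  pn + q = -2(p(n-1) + q) - n - 6.
Matching the n-coefficient: p = -2p - 1 ⇒ p = - \frac{1}{3}.
Matching constants: q = 2p - 2q - 6 ⇒ q = - \frac{20}{9}.
General: u(n) = A·(-2)^n - \frac{n}{3} - \frac{20}{9}.
Apply u(0) = 3: A - \frac{20}{9} = 3 ⇒ A = \frac{47}{9}.
So u(n) = \frac{47 \left(-2\right)^{n}}{9} - \frac{n}{3} - \frac{20}{9}.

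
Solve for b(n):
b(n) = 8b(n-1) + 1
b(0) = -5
First-order linear non-homogeneous.
Homogeneous solution: b_h(n) = A·(8)^n.
Try constant particular solution b_p = K: K = 8K + 1 ⇒ K = - \frac{1}{7}.
General: b(n) = A·(8)^n - \frac{1}{7}.
Apply b(0) = -5: A - \frac{1}{7} = -5 ⇒ A = - \frac{34}{7}.
So b(n) = - \frac{34 \cdot 8^{n}}{7} - \frac{1}{7}.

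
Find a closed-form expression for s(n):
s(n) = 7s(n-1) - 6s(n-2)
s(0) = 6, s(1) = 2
Characteristic equation: x² - 7x + 6 = 0, which factors as (x - (6))(x - (1)) = 0.
Roots r₁ = 6, r₂ = 1 (distinct).
General solution: s(n) = A·(6)^n + B·(1)^n.
From s(0) = 6: A + B = 6.
From s(1) = 2: 6A + B = 2.
Solving: A = - \frac{4}{5}, B = \frac{34}{5}.
So s(n) = \frac{34}{5} - \frac{4 \cdot 6^{n}}{5}.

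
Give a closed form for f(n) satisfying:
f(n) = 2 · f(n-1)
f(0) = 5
Pure geometric recurrence with ratio 2.
By induction f(n) = f(0) · (2)^n = 5 \cdot 2^{n}.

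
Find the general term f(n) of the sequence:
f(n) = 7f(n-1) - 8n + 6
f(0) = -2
First-order linear with linear forcing.
Homogeneous solution: f_h(n) = A·(7)^n.
Try particular f_p(n) = pn + q. Substituting:
  pn + q = 7(p(n-1) + q) - 8n + 6.
Matching the n-coefficient: p = 7p - 8 ⇒ p = \frac{4}{3}.
Matching constants: q = -7p + 7q + 6 ⇒ q = \frac{5}{9}.
General: f(n) = A·(7)^n + \frac{4 n}{3} + \frac{5}{9}.
Apply f(0) = -2: A + \frac{5}{9} = -2 ⇒ A = - \frac{23}{9}.
So f(n) = - \frac{23 \cdot 7^{n}}{9} + \frac{4 n}{3} + \frac{5}{9}.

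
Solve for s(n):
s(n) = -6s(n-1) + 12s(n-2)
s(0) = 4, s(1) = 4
Characteristic equation: x² + 6x - 12 = 0.
Discriminant Δ = (-6)² + 4·(12) = 84.
Roots r₁,₂ = (-6 ± √84)/2, so r₁ = -3 + \sqrt{21}, r₂ = - \sqrt{21} - 3.
General solution: s(n) = A·r₁^n + B·r₂^n.
From the initial conditions, A + B = 4 and r₁A + r₂B = 4.
Since r₁ - r₂ = √84: A = (4 - (4)r₂)/√84 = \frac{8 \sqrt{21}}{21} + 2, and B = 4 - A = 2 - \frac{8 \sqrt{21}}{21}.
So s(n) = \left(\frac{8 \sqrt{21}}{21} + 2\right)\left(-3 + \sqrt{21}\right)^n + \left(2 - \frac{8 \sqrt{21}}{21}\right)\left(- \sqrt{21} - 3\right)^n.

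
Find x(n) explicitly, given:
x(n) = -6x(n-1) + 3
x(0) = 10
First-order linear non-homogeneous.
Homogeneous solution: x_h(n) = A·(-6)^n.
Try constant particular solution x_p = K: K = -6K + 3 ⇒ K = \frac{3}{7}.
General: x(n) = A·(-6)^n + \frac{3}{7}.
Apply x(0) = 10: A + \frac{3}{7} = 10 ⇒ A = \frac{67}{7}.
So x(n) = \frac{67 \left(-6\right)^{n}}{7} + \frac{3}{7}.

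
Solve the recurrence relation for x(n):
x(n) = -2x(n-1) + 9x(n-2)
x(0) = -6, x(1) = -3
Characteristic equation: x² + 2x - 9 = 0.
Discriminant Δ = (-2)² + 4·(9) = 40.
Roots r₁,₂ = (-2 ± √40)/2, so r₁ = -1 + \sqrt{10}, r₂ = - \sqrt{10} - 1.
General solution: x(n) = A·r₁^n + B·r₂^n.
From the initial conditions, A + B = -6 and r₁A + r₂B = -3.
Since r₁ - r₂ = √40: A = (-3 - (-6)r₂)/√40 = -3 - \frac{9 \sqrt{10}}{20}, and B = -6 - A = -3 + \frac{9 \sqrt{10}}{20}.
So x(n) = \left(-3 - \frac{9 \sqrt{10}}{20}\right)\left(-1 + \sqrt{10}\right)^n + \left(-3 + \frac{9 \sqrt{10}}{20}\right)\left(- \sqrt{10} - 1\right)^n.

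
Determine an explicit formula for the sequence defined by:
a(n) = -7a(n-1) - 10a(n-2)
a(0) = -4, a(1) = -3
Characteristic equation: x² + 7x + 10 = 0, which factors as (x - (-2))(x - (-5)) = 0.
Roots r₁ = -2, r₂ = -5 (distinct).
General solution: a(n) = A·(-2)^n + B·(-5)^n.
From a(0) = -4: A + B = -4.
From a(1) = -3: -2A - 5B = -3.
Solving: A = - \frac{23}{3}, B = \frac{11}{3}.
So a(n) = - \frac{23 \left(-2\right)^{n}}{3} + \frac{11 \left(-5\right)^{n}}{3}.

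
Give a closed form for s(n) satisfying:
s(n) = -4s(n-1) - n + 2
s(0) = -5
First-order linear with linear forcing.
Homogeneous solution: s_h(n) = A·(-4)^n.
Try particular s_p(n) = pn + q. Substituting:
  pn + q = -4(p(n-1) + q) - n + 2.
Matching the n-coefficient: p = -4p - 1 ⇒ p = - \frac{1}{5}.
Matching constants: q = 4p - 4q + 2 ⇒ q = \frac{6}{25}.
General: s(n) = A·(-4)^n - \frac{n}{5} + \frac{6}{25}.
Apply s(0) = -5: A + \frac{6}{25} = -5 ⇒ A = - \frac{131}{25}.
So s(n) = - \frac{131 \left(-4\right)^{n}}{25} - \frac{n}{5} + \frac{6}{25}.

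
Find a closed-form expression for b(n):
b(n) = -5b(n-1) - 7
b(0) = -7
First-order linear non-homogeneous.
Homogeneous solution: b_h(n) = A·(-5)^n.
Try constant particular solution b_p = K: K = -5K - 7 ⇒ K = - \frac{7}{6}.
General: b(n) = A·(-5)^n - \frac{7}{6}.
Apply b(0) = -7: A - \frac{7}{6} = -7 ⇒ A = - \frac{35}{6}.
So b(n) = - \frac{35 \left(-5\right)^{n}}{6} - \frac{7}{6}.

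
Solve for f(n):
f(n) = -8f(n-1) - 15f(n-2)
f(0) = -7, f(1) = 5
Characteristic equation: x² + 8x + 15 = 0, which factors as (x - (-5))(x - (-3)) = 0.
Roots r₁ = -5, r₂ = -3 (distinct).
General solution: f(n) = A·(-5)^n + B·(-3)^n.
From f(0) = -7: A + B = -7.
From f(1) = 5: -5A - 3B = 5.
Solving: A = 8, B = -15.
So f(n) = - 15 \left(-3\right)^{n} + 8 \left(-5\right)^{n}.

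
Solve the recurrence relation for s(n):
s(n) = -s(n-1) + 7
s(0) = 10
First-order linear non-homogeneous.
Homogeneous solution: s_h(n) = A·(-1)^n.
Try constant particular solution s_p = K: K = -K + 7 ⇒ K = \frac{7}{2}.
General: s(n) = A·(-1)^n + \frac{7}{2}.
Apply s(0) = 10: A + \frac{7}{2} = 10 ⇒ A = \frac{13}{2}.
So s(n) = \frac{13 \left(-1\right)^{n}}{2} + \frac{7}{2}.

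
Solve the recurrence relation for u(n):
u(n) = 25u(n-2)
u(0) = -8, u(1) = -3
Characteristic equation: x² - 25 = 0, which factors as (x - (5))(x - (-5)) = 0.
Roots r₁ = 5, r₂ = -5 (distinct).
General solution: u(n) = A·(5)^n + B·(-5)^n.
From u(0) = -8: A + B = -8.
From u(1) = -3: 5A - 5B = -3.
Solving: A = - \frac{43}{10}, B = - \frac{37}{10}.
So u(n) = - \frac{37 \left(-5\right)^{n}}{10} - \frac{43 \cdot 5^{n}}{10}.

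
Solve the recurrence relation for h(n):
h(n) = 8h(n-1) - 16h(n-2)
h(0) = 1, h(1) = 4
Characteristic equation: x² - 8x + 16 = 0, which is (x - (4))².
Repeated root r = 4.
General solution: h(n) = (A + Bn)·(4)^n.
From h(0) = 1: A = 1.
From h(1) = 4: (A + B)·(4) = 4 ⇒ B = 0.
So h(n) = \left(1\right) \cdot (4)^n.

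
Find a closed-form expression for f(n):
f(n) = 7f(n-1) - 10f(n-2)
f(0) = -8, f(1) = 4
Characteristic equation: x² - 7x + 10 = 0, which factors as (x - (5))(x - (2)) = 0.
Roots r₁ = 5, r₂ = 2 (distinct).
General solution: f(n) = A·(5)^n + B·(2)^n.
From f(0) = -8: A + B = -8.
From f(1) = 4: 5A + 2B = 4.
Solving: A = \frac{20}{3}, B = - \frac{44}{3}.
So f(n) = - \frac{44 \cdot 2^{n}}{3} + \frac{20 \cdot 5^{n}}{3}.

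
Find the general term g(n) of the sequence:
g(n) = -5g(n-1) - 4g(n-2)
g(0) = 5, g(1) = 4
Characteristic equation: x² + 5x + 4 = 0, which factors as (x - (-1))(x - (-4)) = 0.
Roots r₁ = -1, r₂ = -4 (distinct).
General solution: g(n) = A·(-1)^n + B·(-4)^n.
From g(0) = 5: A + B = 5.
From g(1) = 4: -A - 4B = 4.
Solving: A = 8, B = -3.
So g(n) = 8 \left(-1\right)^{n} - 3 \left(-4\right)^{n}.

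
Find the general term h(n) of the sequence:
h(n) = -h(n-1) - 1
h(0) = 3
First-order linear non-homogeneous.
Homogeneous solution: h_h(n) = A·(-1)^n.
Try constant particular solution h_p = K: K = -K - 1 ⇒ K = - \frac{1}{2}.
General: h(n) = A·(-1)^n - \frac{1}{2}.
Apply h(0) = 3: A - \frac{1}{2} = 3 ⇒ A = \frac{7}{2}.
So h(n) = \frac{7 \left(-1\right)^{n}}{2} - \frac{1}{2}.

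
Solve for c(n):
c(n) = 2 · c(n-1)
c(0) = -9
Pure geometric recurrence with ratio 2.
By induction c(n) = c(0) · (2)^n = - 9 \cdot 2^{n}.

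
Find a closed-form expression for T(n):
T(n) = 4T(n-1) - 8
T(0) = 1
First-order linear non-homogeneous.
Homogeneous solution: T_h(n) = A·(4)^n.
Try constant particular solution T_p = K: K = 4K - 8 ⇒ K = \frac{8}{3}.
General: T(n) = A·(4)^n + \frac{8}{3}.
Apply T(0) = 1: A + \frac{8}{3} = 1 ⇒ A = - \frac{5}{3}.
So T(n) = \frac{8}{3} - \frac{5 \cdot 4^{n}}{3}.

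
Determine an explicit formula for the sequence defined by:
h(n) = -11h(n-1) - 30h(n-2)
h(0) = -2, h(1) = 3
Characteristic equation: x² + 11x + 30 = 0, which factors as (x - (-6))(x - (-5)) = 0.
Roots r₁ = -6, r₂ = -5 (distinct).
General solution: h(n) = A·(-6)^n + B·(-5)^n.
From h(0) = -2: A + B = -2.
From h(1) = 3: -6A - 5B = 3.
Solving: A = 7, B = -9.
So h(n) = - 9 \left(-5\right)^{n} + 7 \left(-6\right)^{n}.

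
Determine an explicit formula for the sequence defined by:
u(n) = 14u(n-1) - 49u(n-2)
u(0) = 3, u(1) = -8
Characteristic equation: x² - 14x + 49 = 0, which is (x - (7))².
Repeated root r = 7.
General solution: u(n) = (A + Bn)·(7)^n.
From u(0) = 3: A = 3.
From u(1) = -8: (A + B)·(7) = -8 ⇒ B = - \frac{29}{7}.
So u(n) = \left(3 - \frac{29 n}{7}\right) \cdot (7)^n.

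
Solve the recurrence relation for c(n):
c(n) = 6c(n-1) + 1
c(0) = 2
First-order linear non-homogeneous.
Homogeneous solution: c_h(n) = A·(6)^n.
Try constant particular solution c_p = K: K = 6K + 1 ⇒ K = - \frac{1}{5}.
General: c(n) = A·(6)^n - \frac{1}{5}.
Apply c(0) = 2: A - \frac{1}{5} = 2 ⇒ A = \frac{11}{5}.
So c(n) = \frac{11 \cdot 6^{n}}{5} - \frac{1}{5}.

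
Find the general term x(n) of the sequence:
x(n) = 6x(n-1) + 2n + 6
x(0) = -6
First-order linear with linear forcing.
Homogeneous solution: x_h(n) = A·(6)^n.
Try particular x_p(n) = pn + q. Substituting:
  pn + q = 6(p(n-1) + q) + 2n + 6.
Matching the n-coefficient: p = 6p + 2 ⇒ p = - \frac{2}{5}.
Matching constants: q = -6p + 6q + 6 ⇒ q = - \frac{42}{25}.
General: x(n) = A·(6)^n - \frac{2 n}{5} - \frac{42}{25}.
Apply x(0) = -6: A - \frac{42}{25} = -6 ⇒ A = - \frac{108}{25}.
So x(n) = - \frac{108 \cdot 6^{n}}{25} - \frac{2 n}{5} - \frac{42}{25}.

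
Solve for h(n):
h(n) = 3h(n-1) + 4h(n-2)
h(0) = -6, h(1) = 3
Characteristic equation: x² - 3x - 4 = 0, which factors as (x - (-1))(x - (4)) = 0.
Roots r₁ = -1, r₂ = 4 (distinct).
General solution: h(n) = A·(-1)^n + B·(4)^n.
From h(0) = -6: A + B = -6.
From h(1) = 3: -A + 4B = 3.
Solving: A = - \frac{27}{5}, B = - \frac{3}{5}.
So h(n) = - \frac{27 \left(-1\right)^{n}}{5} - \frac{3 \cdot 4^{n}}{5}.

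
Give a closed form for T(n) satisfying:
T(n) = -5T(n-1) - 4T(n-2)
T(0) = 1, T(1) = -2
Characteristic equation: x² + 5x + 4 = 0, which factors as (x - (-4))(x - (-1)) = 0.
Roots r₁ = -4, r₂ = -1 (distinct).
General solution: T(n) = A·(-4)^n + B·(-1)^n.
From T(0) = 1: A + B = 1.
From T(1) = -2: -4A - B = -2.
Solving: A = \frac{1}{3}, B = \frac{2}{3}.
So T(n) = \frac{2 \left(-1\right)^{n}}{3} + \frac{\left(-4\right)^{n}}{3}.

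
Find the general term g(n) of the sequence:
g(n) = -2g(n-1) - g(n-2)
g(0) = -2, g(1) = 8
Characteristic equation: x² + 2x + 1 = 0, which is (x - (-1))².
Repeated root r = -1.
General solution: g(n) = (A + Bn)·(-1)^n.
From g(0) = -2: A = -2.
From g(1) = 8: (A + B)·(-1) = 8 ⇒ B = -6.
So g(n) = \left(- 6 n - 2\right) \cdot (-1)^n.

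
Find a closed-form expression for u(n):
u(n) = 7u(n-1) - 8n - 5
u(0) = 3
First-order linear with linear forcing.
Homogeneous solution: u_h(n) = A·(7)^n.
Try particular u_p(n) = pn + q. Substituting:
  pn + q = 7(p(n-1) + q) - 8n - 5.
Matching the n-coefficient: p = 7p - 8 ⇒ p = \frac{4}{3}.
Matching constants: q = -7p + 7q - 5 ⇒ q = \frac{43}{18}.
General: u(n) = A·(7)^n + \frac{4 n}{3} + \frac{43}{18}.
Apply u(0) = 3: A + \frac{43}{18} = 3 ⇒ A = \frac{11}{18}.
So u(n) = \frac{11 \cdot 7^{n}}{18} + \frac{4 n}{3} + \frac{43}{18}.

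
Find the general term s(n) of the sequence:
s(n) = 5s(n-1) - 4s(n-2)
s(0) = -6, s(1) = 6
Characteristic equation: x² - 5x + 4 = 0, which factors as (x - (4))(x - (1)) = 0.
Roots r₁ = 4, r₂ = 1 (distinct).
General solution: s(n) = A·(4)^n + B·(1)^n.
From s(0) = -6: A + B = -6.
From s(1) = 6: 4A + B = 6.
Solving: A = 4, B = -10.
So s(n) = 4 \cdot 4^{n} - 10.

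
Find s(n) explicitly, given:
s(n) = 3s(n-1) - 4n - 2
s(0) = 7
First-order linear with linear forcing.
Homogeneous solution: s_h(n) = A·(3)^n.
Try particular s_p(n) = pn + q. Substituting:
  pn + q = 3(p(n-1) + q) - 4n - 2.
Matching the n-coefficient: p = 3p - 4 ⇒ p = 2.
Matching constants: q = -3p + 3q - 2 ⇒ q = 4.
General: s(n) = A·(3)^n + 2 n + 4.
Apply s(0) = 7: A + 4 = 7 ⇒ A = 3.
So s(n) = 3 \cdot 3^{n} + 2 n + 4.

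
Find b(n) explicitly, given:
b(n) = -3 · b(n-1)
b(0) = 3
Pure geometric recurrence with ratio -3.
By induction b(n) = b(0) · (-3)^n = 3 \left(-3\right)^{n}.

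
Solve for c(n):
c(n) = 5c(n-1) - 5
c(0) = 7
First-order linear non-homogeneous.
Homogeneous solution: c_h(n) = A·(5)^n.
Try constant particular solution c_p = K: K = 5K - 5 ⇒ K = \frac{5}{4}.
General: c(n) = A·(5)^n + \frac{5}{4}.
Apply c(0) = 7: A + \frac{5}{4} = 7 ⇒ A = \frac{23}{4}.
So c(n) = \frac{23 \cdot 5^{n}}{4} + \frac{5}{4}.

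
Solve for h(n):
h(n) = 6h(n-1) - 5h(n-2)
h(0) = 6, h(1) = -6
Characteristic equation: x² - 6x + 5 = 0, which factors as (x - (1))(x - (5)) = 0.
Roots r₁ = 1, r₂ = 5 (distinct).
General solution: h(n) = A·(1)^n + B·(5)^n.
From h(0) = 6: A + B = 6.
From h(1) = -6: A + 5B = -6.
Solving: A = 9, B = -3.
So h(n) = 9 - 3 \cdot 5^{n}.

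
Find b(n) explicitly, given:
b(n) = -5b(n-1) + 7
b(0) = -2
First-order linear non-homogeneous.
Homogeneous solution: b_h(n) = A·(-5)^n.
Try constant particular solution b_p = K: K = -5K + 7 ⇒ K = \frac{7}{6}.
General: b(n) = A·(-5)^n + \frac{7}{6}.
Apply b(0) = -2: A + \frac{7}{6} = -2 ⇒ A = - \frac{19}{6}.
So b(n) = \frac{7}{6} - \frac{19 \left(-5\right)^{n}}{6}.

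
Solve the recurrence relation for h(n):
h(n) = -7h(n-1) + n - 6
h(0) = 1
First-order linear with linear forcing.
Homogeneous solution: h_h(n) = A·(-7)^n.
Try particular h_p(n) = pn + q. Substituting:
  pn + q = -7(p(n-1) + q) + n - 6.
Matching the n-coefficient: p = -7p + 1 ⇒ p = \frac{1}{8}.
Matching constants: q = 7p - 7q - 6 ⇒ q = - \frac{41}{64}.
General: h(n) = A·(-7)^n + \frac{n}{8} - \frac{41}{64}.
Apply h(0) = 1: A - \frac{41}{64} = 1 ⇒ A = \frac{105}{64}.
So h(n) = \frac{105 \left(-7\right)^{n}}{64} + \frac{n}{8} - \frac{41}{64}.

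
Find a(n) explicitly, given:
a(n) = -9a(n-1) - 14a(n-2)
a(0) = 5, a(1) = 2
Characteristic equation: x² + 9x + 14 = 0, which factors as (x - (-2))(x - (-7)) = 0.
Roots r₁ = -2, r₂ = -7 (distinct).
General solution: a(n) = A·(-2)^n + B·(-7)^n.
From a(0) = 5: A + B = 5.
From a(1) = 2: -2A - 7B = 2.
Solving: A = \frac{37}{5}, B = - \frac{12}{5}.
So a(n) = \frac{37 \left(-2\right)^{n}}{5} - \frac{12 \left(-7\right)^{n}}{5}.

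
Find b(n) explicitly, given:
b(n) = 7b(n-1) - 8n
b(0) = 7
First-order linear with linear forcing.
Homogeneous solution: b_h(n) = A·(7)^n.
Try particular b_p(n) = pn + q. Substituting:
  pn + q = 7(p(n-1) + q) - 8n.
Matching the n-coefficient: p = 7p - 8 ⇒ p = \frac{4}{3}.
Matching constants: q = -7p + 7q ⇒ q = \frac{14}{9}.
General: b(n) = A·(7)^n + \frac{4 n}{3} + \frac{14}{9}.
Apply b(0) = 7: A + \frac{14}{9} = 7 ⇒ A = \frac{49}{9}.
So b(n) = \frac{49 \cdot 7^{n}}{9} + \frac{4 n}{3} + \frac{14}{9}.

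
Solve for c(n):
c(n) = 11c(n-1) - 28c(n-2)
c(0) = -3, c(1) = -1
Characteristic equation: x² - 11x + 28 = 0, which factors as (x - (7))(x - (4)) = 0.
Roots r₁ = 7, r₂ = 4 (distinct).
General solution: c(n) = A·(7)^n + B·(4)^n.
From c(0) = -3: A + B = -3.
From c(1) = -1: 7A + 4B = -1.
Solving: A = \frac{11}{3}, B = - \frac{20}{3}.
So c(n) = - \frac{20 \cdot 4^{n}}{3} + \frac{11 \cdot 7^{n}}{3}.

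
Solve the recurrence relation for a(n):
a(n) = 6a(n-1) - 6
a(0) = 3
First-order linear non-homogeneous.
Homogeneous solution: a_h(n) = A·(6)^n.
Try constant particular solution a_p = K: K = 6K - 6 ⇒ K = \frac{6}{5}.
General: a(n) = A·(6)^n + \frac{6}{5}.
Apply a(0) = 3: A + \frac{6}{5} = 3 ⇒ A = \frac{9}{5}.
So a(n) = \frac{9 \cdot 6^{n}}{5} + \frac{6}{5}.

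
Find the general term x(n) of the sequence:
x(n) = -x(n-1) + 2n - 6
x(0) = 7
First-order linear with linear forcing.
Homogeneous solution: x_h(n) = A·(-1)^n.
Try particular x_p(n) = pn + q. Substituting:
  pn + q = -(p(n-1) + q) + 2n - 6.
Matching the n-coefficient: p = -p + 2 ⇒ p = 1.
Matching constants: q = p - q - 6 ⇒ q = - \frac{5}{2}.
General: x(n) = A·(-1)^n + n - \frac{5}{2}.
Apply x(0) = 7: A - \frac{5}{2} = 7 ⇒ A = \frac{19}{2}.
So x(n) = \frac{19 \left(-1\right)^{n}}{2} + n - \frac{5}{2}.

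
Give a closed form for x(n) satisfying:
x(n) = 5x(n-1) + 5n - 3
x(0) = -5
First-order linear with linear forcing.
Homogeneous solution: x_h(n) = A·(5)^n.
Try particular x_p(n) = pn + q. Substituting:
  pn + q = 5(p(n-1) + q) + 5n - 3.
Matching the n-coefficient: p = 5p + 5 ⇒ p = - \frac{5}{4}.
Matching constants: q = -5p + 5q - 3 ⇒ q = - \frac{13}{16}.
General: x(n) = A·(5)^n - \frac{5 n}{4} - \frac{13}{16}.
Apply x(0) = -5: A - \frac{13}{16} = -5 ⇒ A = - \frac{67}{16}.
So x(n) = - \frac{67 \cdot 5^{n}}{16} - \frac{5 n}{4} - \frac{13}{16}.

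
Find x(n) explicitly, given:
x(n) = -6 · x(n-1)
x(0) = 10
Pure geometric recurrence with ratio -6.
By induction x(n) = x(0) · (-6)^n = 10 \left(-6\right)^{n}.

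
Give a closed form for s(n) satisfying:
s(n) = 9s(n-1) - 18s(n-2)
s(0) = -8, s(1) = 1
Characteristic equation: x² - 9x + 18 = 0, which factors as (x - (6))(x - (3)) = 0.
Roots r₁ = 6, r₂ = 3 (distinct).
General solution: s(n) = A·(6)^n + B·(3)^n.
From s(0) = -8: A + B = -8.
From s(1) = 1: 6A + 3B = 1.
Solving: A = \frac{25}{3}, B = - \frac{49}{3}.
So s(n) = - \frac{49 \cdot 3^{n}}{3} + \frac{25 \cdot 6^{n}}{3}.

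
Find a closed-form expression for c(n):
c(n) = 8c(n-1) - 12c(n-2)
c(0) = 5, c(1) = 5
Characteristic equation: x² - 8x + 12 = 0, which factors as (x - (2))(x - (6)) = 0.
Roots r₁ = 2, r₂ = 6 (distinct).
General solution: c(n) = A·(2)^n + B·(6)^n.
From c(0) = 5: A + B = 5.
From c(1) = 5: 2A + 6B = 5.
Solving: A = \frac{25}{4}, B = - \frac{5}{4}.
So c(n) = \frac{25 \cdot 2^{n}}{4} - \frac{5 \cdot 6^{n}}{4}.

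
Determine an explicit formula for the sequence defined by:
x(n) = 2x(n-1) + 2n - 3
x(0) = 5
First-order linear with linear forcing.
Homogeneous solution: x_h(n) = A·(2)^n.
Try particular x_p(n) = pn + q. Substituting:
  pn + q = 2(p(n-1) + q) + 2n - 3.
Matching the n-coefficient: p = 2p + 2 ⇒ p = -2.
Matching constants: q = -2p + 2q - 3 ⇒ q = -1.
General: x(n) = A·(2)^n - 2 n - 1.
Apply x(0) = 5: A - 1 = 5 ⇒ A = 6.
So x(n) = 6 \cdot 2^{n} - 2 n - 1.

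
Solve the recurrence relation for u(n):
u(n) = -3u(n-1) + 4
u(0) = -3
First-order linear non-homogeneous.
Homogeneous solution: u_h(n) = A·(-3)^n.
Try constant particular solution u_p = K: K = -3K + 4 ⇒ K = 1.
General: u(n) = A·(-3)^n + 1.
Apply u(0) = -3: A + 1 = -3 ⇒ A = -4.
So u(n) = 1 - 4 \left(-3\right)^{n}.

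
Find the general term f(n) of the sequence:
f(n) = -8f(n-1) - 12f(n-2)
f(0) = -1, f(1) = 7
Characteristic equation: x² + 8x + 12 = 0, which factors as (x - (-2))(x - (-6)) = 0.
Roots r₁ = -2, r₂ = -6 (distinct).
General solution: f(n) = A·(-2)^n + B·(-6)^n.
From f(0) = -1: A + B = -1.
From f(1) = 7: -2A - 6B = 7.
Solving: A = \frac{1}{4}, B = - \frac{5}{4}.
So f(n) = \frac{\left(-2\right)^{n}}{4} - \frac{5 \left(-6\right)^{n}}{4}.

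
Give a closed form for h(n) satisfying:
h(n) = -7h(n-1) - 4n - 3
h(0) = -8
First-order linear with linear forcing.
Homogeneous solution: h_h(n) = A·(-7)^n.
Try particular h_p(n) = pn + q. Substituting:
  pn + q = -7(p(n-1) + q) - 4n - 3.
Matching the n-coefficient: p = -7p - 4 ⇒ p = - \frac{1}{2}.
Matching constants: q = 7p - 7q - 3 ⇒ q = - \frac{13}{16}.
General: h(n) = A·(-7)^n - \frac{n}{2} - \frac{13}{16}.
Apply h(0) = -8: A - \frac{13}{16} = -8 ⇒ A = - \frac{115}{16}.
So h(n) = - \frac{115 \left(-7\right)^{n}}{16} - \frac{n}{2} - \frac{13}{16}.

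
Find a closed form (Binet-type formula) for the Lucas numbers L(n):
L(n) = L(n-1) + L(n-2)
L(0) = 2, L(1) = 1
This is the Lucas sequence.
Characteristic equation: x² - x - 1 = 0; roots r₁ = \frac{1}{2} + \frac{\sqrt{5}}{2}, r₂ = \frac{1}{2} - \frac{\sqrt{5}}{2}.
General: L(n) = A·r₁^n + B·r₂^n. Solving with L(0)=2, L(1)=1 gives A = 1, B = 1.
So L(n) = 2^{- n} \left(\left(1 - \sqrt{5}\right)^{n} + \left(1 + \sqrt{5}\right)^{n}\right).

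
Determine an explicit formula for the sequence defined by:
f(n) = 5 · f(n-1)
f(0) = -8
Pure geometric recurrence with ratio 5.
By induction f(n) = f(0) · (5)^n = - 8 \cdot 5^{n}.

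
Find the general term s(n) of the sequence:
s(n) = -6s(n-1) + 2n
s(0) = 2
First-order linear with linear forcing.
Homogeneous solution: s_h(n) = A·(-6)^n.
Try particular s_p(n) = pn + q. Substituting:
  pn + q = -6(p(n-1) + q) + 2n.
Matching the n-coefficient: p = -6p + 2 ⇒ p = \frac{2}{7}.
Matching constants: q = 6p - 6q ⇒ q = \frac{12}{49}.
General: s(n) = A·(-6)^n + \frac{2 n}{7} + \frac{12}{49}.
Apply s(0) = 2: A + \frac{12}{49} = 2 ⇒ A = \frac{86}{49}.
So s(n) = \frac{86 \left(-6\right)^{n}}{49} + \frac{2 n}{7} + \frac{12}{49}.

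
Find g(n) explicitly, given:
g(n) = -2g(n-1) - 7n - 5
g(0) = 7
First-order linear with linear forcing.
Homogeneous solution: g_h(n) = A·(-2)^n.
Try particular g_p(n) = pn + q. Substituting:
  pn + q = -2(p(n-1) + q) - 7n - 5.
Matching the n-coefficient: p = -2p - 7 ⇒ p = - \frac{7}{3}.
Matching constants: q = 2p - 2q - 5 ⇒ q = - \frac{29}{9}.
General: g(n) = A·(-2)^n - \frac{7 n}{3} - \frac{29}{9}.
Apply g(0) = 7: A - \frac{29}{9} = 7 ⇒ A = \frac{92}{9}.
So g(n) = \frac{92 \left(-2\right)^{n}}{9} - \frac{7 n}{3} - \frac{29}{9}.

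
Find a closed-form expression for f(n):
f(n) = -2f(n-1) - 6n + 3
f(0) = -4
First-order linear with linear forcing.
Homogeneous solution: f_h(n) = A·(-2)^n.
Try particular f_p(n) = pn + q. Substituting:
  pn + q = -2(p(n-1) + q) - 6n + 3.
Matching the n-coefficient: p = -2p - 6 ⇒ p = -2.
Matching constants: q = 2p - 2q + 3 ⇒ q = - \frac{1}{3}.
General: f(n) = A·(-2)^n - 2 n - \frac{1}{3}.
Apply f(0) = -4: A - \frac{1}{3} = -4 ⇒ A = - \frac{11}{3}.
So f(n) = - \frac{11 \left(-2\right)^{n}}{3} - 2 n - \frac{1}{3}.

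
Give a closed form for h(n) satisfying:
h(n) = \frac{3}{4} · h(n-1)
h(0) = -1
Pure geometric recurrence with ratio \frac{3}{4}.
By induction h(n) = h(0) · (\frac{3}{4})^n = - \left(\frac{3}{4}\right)^{n}.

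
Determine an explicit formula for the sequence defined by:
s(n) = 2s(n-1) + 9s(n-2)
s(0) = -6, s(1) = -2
Characteristic equation: x² - 2x - 9 = 0.
Discriminant Δ = (2)² + 4·(9) = 40.
Roots r₁,₂ = (2 ± √40)/2, so r₁ = 1 + \sqrt{10}, r₂ = 1 - \sqrt{10}.
General solution: s(n) = A·r₁^n + B·r₂^n.
From the initial conditions, A + B = -6 and r₁A + r₂B = -2.
Since r₁ - r₂ = √40: A = (-2 - (-6)r₂)/√40 = -3 + \frac{\sqrt{10}}{5}, and B = -6 - A = -3 - \frac{\sqrt{10}}{5}.
So s(n) = \left(-3 + \frac{\sqrt{10}}{5}\right)\left(1 + \sqrt{10}\right)^n + \left(-3 - \frac{\sqrt{10}}{5}\right)\left(1 - \sqrt{10}\right)^n.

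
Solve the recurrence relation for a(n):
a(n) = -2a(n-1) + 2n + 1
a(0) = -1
First-order linear with linear forcing.
Homogeneous solution: a_h(n) = A·(-2)^n.
Try particular a_p(n) = pn + q. Substituting:
  pn + q = -2(p(n-1) + q) + 2n + 1.
Matching the n-coefficient: p = -2p + 2 ⇒ p = \frac{2}{3}.
Matching constants: q = 2p - 2q + 1 ⇒ q = \frac{7}{9}.
General: a(n) = A·(-2)^n + \frac{2 n}{3} + \frac{7}{9}.
Apply a(0) = -1: A + \frac{7}{9} = -1 ⇒ A = - \frac{16}{9}.
So a(n) = - \frac{16 \left(-2\right)^{n}}{9} + \frac{2 n}{3} + \frac{7}{9}.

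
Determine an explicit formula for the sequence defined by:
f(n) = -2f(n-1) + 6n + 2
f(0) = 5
First-order linear with linear forcing.
Homogeneous solution: f_h(n) = A·(-2)^n.
Try particular f_p(n) = pn + q. Substituting:
  pn + q = -2(p(n-1) + q) + 6n + 2.
Matching the n-coefficient: p = -2p + 6 ⇒ p = 2.
Matching constants: q = 2p - 2q + 2 ⇒ q = 2.
General: f(n) = A·(-2)^n + 2 n + 2.
Apply f(0) = 5: A + 2 = 5 ⇒ A = 3.
So f(n) = 3 \left(-2\right)^{n} + 2 n + 2.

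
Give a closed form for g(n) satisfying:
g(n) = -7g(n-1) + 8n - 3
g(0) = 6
First-order linear with linear forcing.
Homogeneous solution: g_h(n) = A·(-7)^n.
Try particular g_p(n) = pn + q. Substituting:
  pn + q = -7(p(n-1) + q) + 8n - 3.
Matching the n-coefficient: p = -7p + 8 ⇒ p = 1.
Matching constants: q = 7p - 7q - 3 ⇒ q = \frac{1}{2}.
General: g(n) = A·(-7)^n + n + \frac{1}{2}.
Apply g(0) = 6: A + \frac{1}{2} = 6 ⇒ A = \frac{11}{2}.
So g(n) = \frac{11 \left(-7\right)^{n}}{2} + n + \frac{1}{2}.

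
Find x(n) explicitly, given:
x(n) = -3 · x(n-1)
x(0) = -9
Pure geometric recurrence with ratio -3.
By induction x(n) = x(0) · (-3)^n = - 9 \left(-3\right)^{n}.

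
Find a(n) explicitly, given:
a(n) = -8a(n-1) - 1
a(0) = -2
First-order linear non-homogeneous.
Homogeneous solution: a_h(n) = A·(-8)^n.
Try constant particular solution a_p = K: K = -8K - 1 ⇒ K = - \frac{1}{9}.
General: a(n) = A·(-8)^n - \frac{1}{9}.
Apply a(0) = -2: A - \frac{1}{9} = -2 ⇒ A = - \frac{17}{9}.
So a(n) = - \frac{17 \left(-8\right)^{n}}{9} - \frac{1}{9}.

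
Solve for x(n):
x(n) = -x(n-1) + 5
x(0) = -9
First-order linear non-homogeneous.
Homogeneous solution: x_h(n) = A·(-1)^n.
Try constant particular solution x_p = K: K = -K + 5 ⇒ K = \frac{5}{2}.
General: x(n) = A·(-1)^n + \frac{5}{2}.
Apply x(0) = -9: A + \frac{5}{2} = -9 ⇒ A = - \frac{23}{2}.
So x(n) = \frac{5}{2} - \frac{23 \left(-1\right)^{n}}{2}.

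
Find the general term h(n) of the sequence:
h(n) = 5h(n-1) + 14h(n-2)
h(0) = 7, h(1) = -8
Characteristic equation: x² - 5x - 14 = 0, which factors as (x - (7))(x - (-2)) = 0.
Roots r₁ = 7, r₂ = -2 (distinct).
General solution: h(n) = A·(7)^n + B·(-2)^n.
From h(0) = 7: A + B = 7.
From h(1) = -8: 7A - 2B = -8.
Solving: A = \frac{2}{3}, B = \frac{19}{3}.
So h(n) = \frac{19 \left(-2\right)^{n}}{3} + \frac{2 \cdot 7^{n}}{3}.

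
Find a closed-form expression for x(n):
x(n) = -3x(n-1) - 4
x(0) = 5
First-order linear non-homogeneous.
Homogeneous solution: x_h(n) = A·(-3)^n.
Try constant particular solution x_p = K: K = -3K - 4 ⇒ K = -1.
General: x(n) = A·(-3)^n - 1.
Apply x(0) = 5: A - 1 = 5 ⇒ A = 6.
So x(n) = 6 \left(-3\right)^{n} - 1.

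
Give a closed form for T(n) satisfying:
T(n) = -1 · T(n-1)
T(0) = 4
Pure geometric recurrence with ratio -1.
By induction T(n) = T(0) · (-1)^n = 4 \left(-1\right)^{n}.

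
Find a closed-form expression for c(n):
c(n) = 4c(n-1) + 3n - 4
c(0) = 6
First-order linear with linear forcing.
Homogeneous solution: c_h(n) = A·(4)^n.
Try particular c_p(n) = pn + q. Substituting:
  pn + q = 4(p(n-1) + q) + 3n - 4.
Matching the n-coefficient: p = 4p + 3 ⇒ p = -1.
Matching constants: q = -4p + 4q - 4 ⇒ q = 0.
General: c(n) = A·(4)^n - n + 0.
Apply c(0) = 6: A + 0 = 6 ⇒ A = 6.
So c(n) = 6 \cdot 4^{n} - n.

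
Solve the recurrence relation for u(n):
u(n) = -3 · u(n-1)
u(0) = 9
Pure geometric recurrence with ratio -3.
By induction u(n) = u(0) · (-3)^n = 9 \left(-3\right)^{n}.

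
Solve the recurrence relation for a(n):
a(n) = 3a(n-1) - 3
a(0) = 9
First-order linear non-homogeneous.
Homogeneous solution: a_h(n) = A·(3)^n.
Try constant particular solution a_p = K: K = 3K - 3 ⇒ K = \frac{3}{2}.
General: a(n) = A·(3)^n + \frac{3}{2}.
Apply a(0) = 9: A + \frac{3}{2} = 9 ⇒ A = \frac{15}{2}.
So a(n) = \frac{15 \cdot 3^{n}}{2} + \frac{3}{2}.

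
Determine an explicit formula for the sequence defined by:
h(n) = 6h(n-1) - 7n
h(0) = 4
First-order linear with linear forcing.
Homogeneous solution: h_h(n) = A·(6)^n.
Try particular h_p(n) = pn + q. Substituting:
  pn + q = 6(p(n-1) + q) - 7n.
Matching the n-coefficient: p = 6p - 7 ⇒ p = \frac{7}{5}.
Matching constants: q = -6p + 6q ⇒ q = \frac{42}{25}.
General: h(n) = A·(6)^n + \frac{7 n}{5} + \frac{42}{25}.
Apply h(0) = 4: A + \frac{42}{25} = 4 ⇒ A = \frac{58}{25}.
So h(n) = \frac{58 \cdot 6^{n}}{25} + \frac{7 n}{5} + \frac{42}{25}.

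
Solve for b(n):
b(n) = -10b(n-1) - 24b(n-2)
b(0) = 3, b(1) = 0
Characteristic equation: x² + 10x + 24 = 0, which factors as (x - (-6))(x - (-4)) = 0.
Roots r₁ = -6, r₂ = -4 (distinct).
General solution: b(n) = A·(-6)^n + B·(-4)^n.
From b(0) = 3: A + B = 3.
From b(1) = 0: -6A - 4B = 0.
Solving: A = -6, B = 9.
So b(n) = 9 \left(-4\right)^{n} - 6 \left(-6\right)^{n}.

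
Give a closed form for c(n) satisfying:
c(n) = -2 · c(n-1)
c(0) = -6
Pure geometric recurrence with ratio -2.
By induction c(n) = c(0) · (-2)^n = - 6 \left(-2\right)^{n}.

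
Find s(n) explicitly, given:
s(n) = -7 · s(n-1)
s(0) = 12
Pure geometric recurrence with ratio -7.
By induction s(n) = s(0) · (-7)^n = 12 \left(-7\right)^{n}.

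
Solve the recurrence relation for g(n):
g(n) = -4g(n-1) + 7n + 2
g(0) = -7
First-order linear with linear forcing.
Homogeneous solution: g_h(n) = A·(-4)^n.
Try particular g_p(n) = pn + q. Substituting:
  pn + q = -4(p(n-1) + q) + 7n + 2.
Matching the n-coefficient: p = -4p + 7 ⇒ p = \frac{7}{5}.
Matching constants: q = 4p - 4q + 2 ⇒ q = \frac{38}{25}.
General: g(n) = A·(-4)^n + \frac{7 n}{5} + \frac{38}{25}.
Apply g(0) = -7: A + \frac{38}{25} = -7 ⇒ A = - \frac{213}{25}.
So g(n) = - \frac{213 \left(-4\right)^{n}}{25} + \frac{7 n}{5} + \frac{38}{25}.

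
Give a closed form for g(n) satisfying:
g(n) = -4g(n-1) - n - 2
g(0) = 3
First-order linear with linear forcing.
Homogeneous solution: g_h(n) = A·(-4)^n.
Try particular g_p(n) = pn + q. Substituting:
  pn + q = -4(p(n-1) + q) - n - 2.
Matching the n-coefficient: p = -4p - 1 ⇒ p = - \frac{1}{5}.
Matching constants: q = 4p - 4q - 2 ⇒ q = - \frac{14}{25}.
General: g(n) = A·(-4)^n - \frac{n}{5} - \frac{14}{25}.
Apply g(0) = 3: A - \frac{14}{25} = 3 ⇒ A = \frac{89}{25}.
So g(n) = \frac{89 \left(-4\right)^{n}}{25} - \frac{n}{5} - \frac{14}{25}.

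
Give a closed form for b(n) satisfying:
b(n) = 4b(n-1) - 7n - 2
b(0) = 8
First-order linear with linear forcing.
Homogeneous solution: b_h(n) = A·(4)^n.
Try particular b_p(n) = pn + q. Substituting:
  pn + q = 4(p(n-1) + q) - 7n - 2.
Matching the n-coefficient: p = 4p - 7 ⇒ p = \frac{7}{3}.
Matching constants: q = -4p + 4q - 2 ⇒ q = \frac{34}{9}.
General: b(n) = A·(4)^n + \frac{7 n}{3} + \frac{34}{9}.
Apply b(0) = 8: A + \frac{34}{9} = 8 ⇒ A = \frac{38}{9}.
So b(n) = \frac{38 \cdot 4^{n}}{9} + \frac{7 n}{3} + \frac{34}{9}.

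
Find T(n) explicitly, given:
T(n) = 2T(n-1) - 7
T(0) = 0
First-order linear non-homogeneous.
Homogeneous solution: T_h(n) = A·(2)^n.
Try constant particular solution T_p = K: K = 2K - 7 ⇒ K = 7.
General: T(n) = A·(2)^n + 7.
Apply T(0) = 0: A + 7 = 0 ⇒ A = -7.
So T(n) = 7 - 7 \cdot 2^{n}.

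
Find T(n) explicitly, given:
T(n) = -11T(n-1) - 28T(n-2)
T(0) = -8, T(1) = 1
Characteristic equation: x² + 11x + 28 = 0, which factors as (x - (-7))(x - (-4)) = 0.
Roots r₁ = -7, r₂ = -4 (distinct).
General solution: T(n) = A·(-7)^n + B·(-4)^n.
From T(0) = -8: A + B = -8.
From T(1) = 1: -7A - 4B = 1.
Solving: A = \frac{31}{3}, B = - \frac{55}{3}.
So T(n) = - \frac{55 \left(-4\right)^{n}}{3} + \frac{31 \left(-7\right)^{n}}{3}.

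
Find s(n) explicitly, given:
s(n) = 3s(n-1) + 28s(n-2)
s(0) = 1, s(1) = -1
Characteristic equation: x² - 3x - 28 = 0, which factors as (x - (7))(x - (-4)) = 0.
Roots r₁ = 7, r₂ = -4 (distinct).
General solution: s(n) = A·(7)^n + B·(-4)^n.
From s(0) = 1: A + B = 1.
From s(1) = -1: 7A - 4B = -1.
Solving: A = \frac{3}{11}, B = \frac{8}{11}.
So s(n) = \frac{8 \left(-4\right)^{n}}{11} + \frac{3 \cdot 7^{n}}{11}.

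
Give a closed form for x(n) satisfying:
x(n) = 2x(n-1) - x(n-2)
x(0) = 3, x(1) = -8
Characteristic equation: x² - 2x + 1 = 0, which is (x - (1))².
Repeated root r = 1.
General solution: x(n) = (A + Bn)·(1)^n.
From x(0) = 3: A = 3.
From x(1) = -8: (A + B)·(1) = -8 ⇒ B = -11.
So x(n) = \left(3 - 11 n\right) \cdot (1)^n.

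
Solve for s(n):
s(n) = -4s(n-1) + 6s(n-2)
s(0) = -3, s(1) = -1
Characteristic equation: x² + 4x - 6 = 0.
Discriminant Δ = (-4)² + 4·(6) = 40.
Roots r₁,₂ = (-4 ± √40)/2, so r₁ = -2 + \sqrt{10}, r₂ = - \sqrt{10} - 2.
General solution: s(n) = A·r₁^n + B·r₂^n.
From the initial conditions, A + B = -3 and r₁A + r₂B = -1.
Since r₁ - r₂ = √40: A = (-1 - (-3)r₂)/√40 = - \frac{3}{2} - \frac{7 \sqrt{10}}{20}, and B = -3 - A = - \frac{3}{2} + \frac{7 \sqrt{10}}{20}.
So s(n) = \left(- \frac{3}{2} - \frac{7 \sqrt{10}}{20}\right)\left(-2 + \sqrt{10}\right)^n + \left(- \frac{3}{2} + \frac{7 \sqrt{10}}{20}\right)\left(- \sqrt{10} - 2\right)^n.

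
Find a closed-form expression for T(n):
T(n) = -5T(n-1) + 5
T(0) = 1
First-order linear non-homogeneous.
Homogeneous solution: T_h(n) = A·(-5)^n.
Try constant particular solution T_p = K: K = -5K + 5 ⇒ K = \frac{5}{6}.
General: T(n) = A·(-5)^n + \frac{5}{6}.
Apply T(0) = 1: A + \frac{5}{6} = 1 ⇒ A = \frac{1}{6}.
So T(n) = \frac{\left(-5\right)^{n}}{6} + \frac{5}{6}.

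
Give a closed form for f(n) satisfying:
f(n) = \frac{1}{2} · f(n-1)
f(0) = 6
Pure geometric recurrence with ratio \frac{1}{2}.
By induction f(n) = f(0) · (\frac{1}{2})^n = 6 \cdot 2^{- n}.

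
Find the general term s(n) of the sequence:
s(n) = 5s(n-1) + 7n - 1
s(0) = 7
First-order linear with linear forcing.
Homogeneous solution: s_h(n) = A·(5)^n.
Try particular s_p(n) = pn + q. Substituting:
  pn + q = 5(p(n-1) + q) + 7n - 1.
Matching the n-coefficient: p = 5p + 7 ⇒ p = - \frac{7}{4}.
Matching constants: q = -5p + 5q - 1 ⇒ q = - \frac{31}{16}.
General: s(n) = A·(5)^n - \frac{7 n}{4} - \frac{31}{16}.
Apply s(0) = 7: A - \frac{31}{16} = 7 ⇒ A = \frac{143}{16}.
So s(n) = \frac{143 \cdot 5^{n}}{16} - \frac{7 n}{4} - \frac{31}{16}.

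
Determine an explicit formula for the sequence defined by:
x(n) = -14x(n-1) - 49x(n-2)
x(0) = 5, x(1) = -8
Characteristic equation: x² + 14x + 49 = 0, which is (x - (-7))².
Repeated root r = -7.
General solution: x(n) = (A + Bn)·(-7)^n.
From x(0) = 5: A = 5.
From x(1) = -8: (A + B)·(-7) = -8 ⇒ B = - \frac{27}{7}.
So x(n) = \left(5 - \frac{27 n}{7}\right) \cdot (-7)^n.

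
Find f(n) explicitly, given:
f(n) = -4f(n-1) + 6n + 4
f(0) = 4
First-order linear with linear forcing.
Homogeneous solution: f_h(n) = A·(-4)^n.
Try particular f_p(n) = pn + q. Substituting:
  pn + q = -4(p(n-1) + q) + 6n + 4.
Matching the n-coefficient: p = -4p + 6 ⇒ p = \frac{6}{5}.
Matching constants: q = 4p - 4q + 4 ⇒ q = \frac{44}{25}.
General: f(n) = A·(-4)^n + \frac{6 n}{5} + \frac{44}{25}.
Apply f(0) = 4: A + \frac{44}{25} = 4 ⇒ A = \frac{56}{25}.
So f(n) = \frac{56 \left(-4\right)^{n}}{25} + \frac{6 n}{5} + \frac{44}{25}.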